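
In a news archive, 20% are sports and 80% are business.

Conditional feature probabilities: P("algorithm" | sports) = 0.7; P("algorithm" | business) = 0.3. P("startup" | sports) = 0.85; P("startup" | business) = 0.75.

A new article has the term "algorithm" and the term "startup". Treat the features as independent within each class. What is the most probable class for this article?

business

sports: 0.2 × 0.7 × 0.85 = 0.119
business: 0.8 × 0.3 × 0.75 = 0.18
Highest score → business.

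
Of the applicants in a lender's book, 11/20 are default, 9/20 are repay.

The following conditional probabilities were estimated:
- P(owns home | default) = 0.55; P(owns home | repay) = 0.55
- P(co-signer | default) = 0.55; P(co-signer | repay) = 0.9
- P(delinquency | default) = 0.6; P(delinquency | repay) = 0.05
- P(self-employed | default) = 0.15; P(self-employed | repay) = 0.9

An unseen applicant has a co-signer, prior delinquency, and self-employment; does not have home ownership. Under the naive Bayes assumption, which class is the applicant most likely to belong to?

default: 0.55 × (1−0.55) × 0.55 × 0.6 × 0.15 = 0.01225125
repay: 0.45 × (1−0.55) × 0.9 × 0.05 × 0.9 = 0.00820125
Highest score → default.

default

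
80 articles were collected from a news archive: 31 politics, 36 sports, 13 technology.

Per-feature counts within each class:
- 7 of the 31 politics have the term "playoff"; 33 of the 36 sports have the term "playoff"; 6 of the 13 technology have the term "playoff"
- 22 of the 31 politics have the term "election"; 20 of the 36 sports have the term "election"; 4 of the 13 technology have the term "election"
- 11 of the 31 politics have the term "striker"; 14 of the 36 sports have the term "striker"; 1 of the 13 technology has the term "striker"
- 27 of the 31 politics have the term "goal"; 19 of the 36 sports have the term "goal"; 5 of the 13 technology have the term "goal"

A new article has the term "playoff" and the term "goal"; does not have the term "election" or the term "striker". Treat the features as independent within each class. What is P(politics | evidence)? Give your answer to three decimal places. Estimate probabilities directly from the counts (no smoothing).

0.155

politics: (31/80) × (7/31) × (9/31) × (20/31) × (27/31) ≈ 0.0142744
sports: (36/80) × (33/36) × (16/36) × (22/36) × (19/36) ≈ 0.0591307
technology: (13/80) × (6/13) × (9/13) × (12/13) × (5/13) ≈ 0.0184342
P(politics | x) = 0.0142744 / 0.0918393 ≈ 0.155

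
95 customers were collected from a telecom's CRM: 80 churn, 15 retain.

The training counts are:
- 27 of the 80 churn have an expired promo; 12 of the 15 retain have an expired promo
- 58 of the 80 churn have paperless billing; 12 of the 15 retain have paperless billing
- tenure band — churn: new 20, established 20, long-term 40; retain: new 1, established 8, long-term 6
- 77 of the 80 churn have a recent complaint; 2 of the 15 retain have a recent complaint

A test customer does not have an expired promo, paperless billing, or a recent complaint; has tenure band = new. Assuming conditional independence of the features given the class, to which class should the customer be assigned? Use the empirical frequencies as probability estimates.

churn: (80/95) × (53/80) × (22/80) × (20/80) × (3/80) ≈ 0.00143832
retain: (15/95) × (3/15) × (3/15) × (1/15) × (13/15) ≈ 0.000364912
Highest score → churn.

churn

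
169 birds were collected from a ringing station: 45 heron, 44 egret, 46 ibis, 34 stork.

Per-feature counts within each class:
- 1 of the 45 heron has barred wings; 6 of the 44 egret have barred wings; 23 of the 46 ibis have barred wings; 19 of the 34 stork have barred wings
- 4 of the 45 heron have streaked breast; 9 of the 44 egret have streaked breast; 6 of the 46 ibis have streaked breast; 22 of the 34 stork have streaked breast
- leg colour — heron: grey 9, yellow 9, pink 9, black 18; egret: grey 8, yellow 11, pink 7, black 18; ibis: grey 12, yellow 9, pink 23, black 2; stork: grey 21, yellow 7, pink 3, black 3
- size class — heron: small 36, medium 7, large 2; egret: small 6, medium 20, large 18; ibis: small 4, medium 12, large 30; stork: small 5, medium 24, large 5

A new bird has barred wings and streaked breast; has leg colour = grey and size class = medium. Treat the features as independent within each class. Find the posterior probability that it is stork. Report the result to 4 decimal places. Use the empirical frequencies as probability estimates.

0.9456

heron: (45/169) × (1/45) × (4/45) × (9/45) × (7/45) ≈ 0.0000163635
egret: (44/169) × (6/44) × (9/44) × (8/44) × (20/44) ≈ 0.000600163
ibis: (46/169) × (23/46) × (6/46) × (12/46) × (12/46) ≈ 0.00120804
stork: (34/169) × (19/34) × (22/34) × (21/34) × (24/34) ≈ 0.0317164
P(stork | x) = 0.0317164 / 0.0335409665 ≈ 0.9456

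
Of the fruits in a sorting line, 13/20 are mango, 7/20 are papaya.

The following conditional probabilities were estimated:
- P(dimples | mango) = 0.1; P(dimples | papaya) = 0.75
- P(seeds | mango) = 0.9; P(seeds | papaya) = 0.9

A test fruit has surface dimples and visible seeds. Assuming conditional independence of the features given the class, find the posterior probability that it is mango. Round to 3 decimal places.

0.198

mango: 0.65 × 0.1 × 0.9 = 0.0585
papaya: 0.35 × 0.75 × 0.9 = 0.23625
P(mango | x) = 0.0585 / 0.29475 ≈ 0.198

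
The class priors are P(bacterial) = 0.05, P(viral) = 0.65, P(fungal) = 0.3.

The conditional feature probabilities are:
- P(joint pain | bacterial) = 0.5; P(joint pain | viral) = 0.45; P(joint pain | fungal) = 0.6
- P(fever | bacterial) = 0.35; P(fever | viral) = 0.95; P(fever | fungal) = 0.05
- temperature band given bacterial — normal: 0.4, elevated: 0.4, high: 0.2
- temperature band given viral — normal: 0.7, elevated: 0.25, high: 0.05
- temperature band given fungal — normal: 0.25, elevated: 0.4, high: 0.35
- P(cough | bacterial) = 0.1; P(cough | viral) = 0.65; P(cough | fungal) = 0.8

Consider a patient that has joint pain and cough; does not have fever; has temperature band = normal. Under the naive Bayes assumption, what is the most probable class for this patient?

fungal

bacterial: 0.05 × 0.5 × (1−0.35) × 0.4 × 0.1 = 0.00065
viral: 0.65 × 0.45 × (1−0.95) × 0.7 × 0.65 = 0.006654375
fungal: 0.3 × 0.6 × (1−0.05) × 0.25 × 0.8 = 0.0342
Highest score → fungal.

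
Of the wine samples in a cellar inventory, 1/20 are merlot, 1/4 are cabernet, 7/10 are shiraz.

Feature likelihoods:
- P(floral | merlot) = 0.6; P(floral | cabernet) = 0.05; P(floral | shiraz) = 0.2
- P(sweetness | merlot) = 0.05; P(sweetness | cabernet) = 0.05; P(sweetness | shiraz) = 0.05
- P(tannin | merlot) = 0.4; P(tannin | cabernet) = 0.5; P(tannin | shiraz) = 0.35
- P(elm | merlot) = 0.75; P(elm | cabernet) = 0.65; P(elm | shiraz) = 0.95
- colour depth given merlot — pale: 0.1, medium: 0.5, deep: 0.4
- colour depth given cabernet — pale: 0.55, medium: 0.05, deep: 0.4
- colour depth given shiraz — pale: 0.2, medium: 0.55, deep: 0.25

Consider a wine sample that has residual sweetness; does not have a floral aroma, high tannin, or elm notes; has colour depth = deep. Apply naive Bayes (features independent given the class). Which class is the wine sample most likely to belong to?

merlot: 0.05 × (1−0.6) × 0.05 × (1−0.4) × (1−0.75) × 0.4 = 0.00006
cabernet: 0.25 × (1−0.05) × 0.05 × (1−0.5) × (1−0.65) × 0.4 = 0.00083125
shiraz: 0.7 × (1−0.2) × 0.05 × (1−0.35) × (1−0.95) × 0.25 = 0.0002275
Highest score → cabernet.

cabernet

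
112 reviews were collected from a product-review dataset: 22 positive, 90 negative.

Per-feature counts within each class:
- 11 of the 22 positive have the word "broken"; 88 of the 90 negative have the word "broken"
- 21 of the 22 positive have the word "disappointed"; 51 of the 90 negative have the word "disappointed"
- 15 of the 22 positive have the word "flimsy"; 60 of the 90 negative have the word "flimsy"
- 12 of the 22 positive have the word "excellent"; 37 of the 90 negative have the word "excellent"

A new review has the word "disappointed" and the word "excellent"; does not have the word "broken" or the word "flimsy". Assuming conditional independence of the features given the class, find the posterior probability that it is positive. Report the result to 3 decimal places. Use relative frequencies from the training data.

0.921

positive: (22/112) × (11/22) × (21/22) × (7/22) × (12/22) ≈ 0.0162707
negative: (90/112) × (2/90) × (51/90) × (30/90) × (37/90) ≈ 0.00138668
P(positive | x) = 0.0162707 / 0.01765738 ≈ 0.921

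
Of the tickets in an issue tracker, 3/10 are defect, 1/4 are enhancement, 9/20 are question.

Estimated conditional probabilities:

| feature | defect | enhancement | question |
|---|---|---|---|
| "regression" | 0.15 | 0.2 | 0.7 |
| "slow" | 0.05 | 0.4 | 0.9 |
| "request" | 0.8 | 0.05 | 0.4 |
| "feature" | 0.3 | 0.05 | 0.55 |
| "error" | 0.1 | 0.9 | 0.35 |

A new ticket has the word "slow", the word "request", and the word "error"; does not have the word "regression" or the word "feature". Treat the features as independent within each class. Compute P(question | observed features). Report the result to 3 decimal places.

defect: 0.3 × (1−0.15) × 0.05 × 0.8 × (1−0.3) × 0.1 = 0.000714
enhancement: 0.25 × (1−0.2) × 0.4 × 0.05 × (1−0.05) × 0.9 = 0.00342
question: 0.45 × (1−0.7) × 0.9 × 0.4 × (1−0.55) × 0.35 = 0.0076545
P(question | x) = 0.0076545 / 0.0117885 ≈ 0.649

0.649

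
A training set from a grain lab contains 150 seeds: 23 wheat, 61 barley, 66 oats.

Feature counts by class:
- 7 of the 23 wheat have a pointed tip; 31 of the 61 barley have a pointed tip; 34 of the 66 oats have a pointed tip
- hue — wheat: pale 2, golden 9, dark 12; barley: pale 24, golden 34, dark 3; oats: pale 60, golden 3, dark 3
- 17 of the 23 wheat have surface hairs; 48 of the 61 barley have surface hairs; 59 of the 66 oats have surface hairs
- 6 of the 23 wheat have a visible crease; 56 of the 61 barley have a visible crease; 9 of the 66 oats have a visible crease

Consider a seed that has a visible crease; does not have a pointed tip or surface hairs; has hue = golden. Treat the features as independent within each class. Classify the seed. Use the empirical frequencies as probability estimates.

wheat: (23/150) × (16/23) × (9/23) × (6/23) × (6/23) ≈ 0.00284047
barley: (61/150) × (30/61) × (34/61) × (13/61) × (56/61) ≈ 0.0218098
oats: (66/150) × (32/66) × (3/66) × (7/66) × (9/66) ≈ 0.000140245
Highest score → barley.

barley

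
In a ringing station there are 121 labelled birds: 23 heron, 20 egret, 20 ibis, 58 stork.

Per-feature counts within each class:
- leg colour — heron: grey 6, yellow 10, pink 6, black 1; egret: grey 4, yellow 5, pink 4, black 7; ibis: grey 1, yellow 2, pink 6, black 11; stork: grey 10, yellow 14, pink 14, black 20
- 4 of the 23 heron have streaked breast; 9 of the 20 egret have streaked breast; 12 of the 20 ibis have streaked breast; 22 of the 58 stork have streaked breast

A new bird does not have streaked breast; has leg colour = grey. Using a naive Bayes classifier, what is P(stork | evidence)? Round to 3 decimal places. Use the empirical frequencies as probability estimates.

0.451

heron: (23/121) × (6/23) × (19/23) ≈ 0.040963
egret: (20/121) × (4/20) × (11/20) ≈ 0.0181818
ibis: (20/121) × (1/20) × (8/20) ≈ 0.00330579
stork: (58/121) × (10/58) × (36/58) ≈ 0.0512967
P(stork | x) = 0.0512967 / 0.11374729 ≈ 0.451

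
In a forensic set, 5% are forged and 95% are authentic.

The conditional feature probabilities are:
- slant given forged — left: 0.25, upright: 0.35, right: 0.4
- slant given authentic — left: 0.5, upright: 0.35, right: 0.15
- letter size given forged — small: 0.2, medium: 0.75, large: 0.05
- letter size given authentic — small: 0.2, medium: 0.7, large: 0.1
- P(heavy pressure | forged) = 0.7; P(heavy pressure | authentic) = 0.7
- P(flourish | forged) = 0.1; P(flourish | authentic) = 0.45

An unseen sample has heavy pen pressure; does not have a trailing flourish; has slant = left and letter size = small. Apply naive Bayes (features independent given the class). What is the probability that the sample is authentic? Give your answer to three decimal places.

forged: 0.05 × 0.25 × 0.2 × 0.7 × (1−0.1) = 0.001575
authentic: 0.95 × 0.5 × 0.2 × 0.7 × (1−0.45) = 0.036575
P(authentic | x) = 0.036575 / 0.03815 ≈ 0.959

0.959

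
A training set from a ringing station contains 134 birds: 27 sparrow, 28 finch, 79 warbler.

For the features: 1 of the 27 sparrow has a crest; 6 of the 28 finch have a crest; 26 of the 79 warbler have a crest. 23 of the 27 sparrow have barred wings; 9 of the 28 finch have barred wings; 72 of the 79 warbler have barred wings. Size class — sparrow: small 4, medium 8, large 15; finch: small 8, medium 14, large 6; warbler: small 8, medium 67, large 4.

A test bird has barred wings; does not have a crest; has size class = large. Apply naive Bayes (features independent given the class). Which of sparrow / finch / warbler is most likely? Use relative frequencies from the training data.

sparrow: (27/134) × (26/27) × (23/27) × (15/27) ≈ 0.0918248
finch: (28/134) × (22/28) × (9/28) × (6/28) ≈ 0.0113083
warbler: (79/134) × (53/79) × (72/79) × (4/79) ≈ 0.018252
Highest score → sparrow.

sparrow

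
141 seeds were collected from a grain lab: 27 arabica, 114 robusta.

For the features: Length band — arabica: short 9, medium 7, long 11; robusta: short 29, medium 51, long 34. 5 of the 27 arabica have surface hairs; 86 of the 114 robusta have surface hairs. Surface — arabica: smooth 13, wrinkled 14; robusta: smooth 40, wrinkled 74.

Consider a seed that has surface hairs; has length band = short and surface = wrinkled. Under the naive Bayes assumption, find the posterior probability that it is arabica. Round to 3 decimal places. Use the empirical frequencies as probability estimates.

0.057

arabica: (27/141) × (9/27) × (5/27) × (14/27) ≈ 0.00612906
robusta: (114/141) × (29/114) × (86/114) × (74/114) ≈ 0.100716
P(arabica | x) = 0.00612906 / 0.10684506 ≈ 0.057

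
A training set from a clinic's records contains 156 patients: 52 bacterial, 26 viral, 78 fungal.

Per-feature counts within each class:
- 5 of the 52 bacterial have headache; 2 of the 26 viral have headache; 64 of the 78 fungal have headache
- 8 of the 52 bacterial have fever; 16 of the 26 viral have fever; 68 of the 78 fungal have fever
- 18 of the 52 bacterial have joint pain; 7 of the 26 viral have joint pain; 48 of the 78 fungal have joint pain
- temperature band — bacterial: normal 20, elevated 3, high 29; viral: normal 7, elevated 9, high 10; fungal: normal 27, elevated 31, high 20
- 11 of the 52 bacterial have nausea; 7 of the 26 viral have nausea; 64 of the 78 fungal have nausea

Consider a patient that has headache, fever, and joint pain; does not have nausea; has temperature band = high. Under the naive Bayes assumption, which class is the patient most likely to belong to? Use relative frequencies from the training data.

bacterial: (52/156) × (5/52) × (8/52) × (18/52) × (29/52) × (41/52) ≈ 0.000750544
viral: (26/156) × (2/26) × (16/26) × (7/26) × (10/26) × (19/26) ≈ 0.000597013
fungal: (78/156) × (64/78) × (68/78) × (48/78) × (20/78) × (14/78) ≈ 0.0101294
Highest score → fungal.

fungal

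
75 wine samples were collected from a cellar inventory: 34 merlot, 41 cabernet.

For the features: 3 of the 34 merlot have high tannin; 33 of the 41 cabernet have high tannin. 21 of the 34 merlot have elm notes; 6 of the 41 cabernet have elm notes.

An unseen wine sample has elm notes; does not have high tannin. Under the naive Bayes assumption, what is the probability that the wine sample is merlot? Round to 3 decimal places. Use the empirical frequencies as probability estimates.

merlot: (34/75) × (31/34) × (21/34) ≈ 0.255294
cabernet: (41/75) × (8/41) × (6/41) ≈ 0.0156098
P(merlot | x) = 0.255294 / 0.2709038 ≈ 0.942

0.942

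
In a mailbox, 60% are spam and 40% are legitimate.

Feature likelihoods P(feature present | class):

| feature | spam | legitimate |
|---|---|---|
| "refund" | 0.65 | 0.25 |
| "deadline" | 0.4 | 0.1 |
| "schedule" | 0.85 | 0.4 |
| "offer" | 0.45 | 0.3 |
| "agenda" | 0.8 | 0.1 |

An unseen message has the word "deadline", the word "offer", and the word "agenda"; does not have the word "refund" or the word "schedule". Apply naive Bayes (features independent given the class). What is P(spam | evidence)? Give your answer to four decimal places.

spam: 0.6 × (1−0.65) × 0.4 × (1−0.85) × 0.45 × 0.8 = 0.004536
legitimate: 0.4 × (1−0.25) × 0.1 × (1−0.4) × 0.3 × 0.1 = 0.00054
P(spam | x) = 0.004536 / 0.005076 ≈ 0.8936

0.8936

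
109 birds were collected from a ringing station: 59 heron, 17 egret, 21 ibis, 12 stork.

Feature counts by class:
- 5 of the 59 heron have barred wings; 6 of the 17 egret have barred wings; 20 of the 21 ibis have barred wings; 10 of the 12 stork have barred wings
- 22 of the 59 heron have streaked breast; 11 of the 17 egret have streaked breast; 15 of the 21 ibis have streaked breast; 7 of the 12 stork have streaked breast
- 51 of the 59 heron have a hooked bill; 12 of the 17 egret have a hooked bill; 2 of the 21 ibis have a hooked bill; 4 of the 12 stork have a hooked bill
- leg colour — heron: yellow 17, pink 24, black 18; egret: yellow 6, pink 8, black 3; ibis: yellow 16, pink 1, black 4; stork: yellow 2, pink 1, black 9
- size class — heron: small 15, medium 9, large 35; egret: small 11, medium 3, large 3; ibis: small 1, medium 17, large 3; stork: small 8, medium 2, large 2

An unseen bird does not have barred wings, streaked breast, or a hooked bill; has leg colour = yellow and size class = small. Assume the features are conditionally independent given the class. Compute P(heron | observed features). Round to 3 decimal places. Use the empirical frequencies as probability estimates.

0.503

heron: (59/109) × (54/59) × (37/59) × (8/59) × (17/59) × (15/59) ≈ 0.00308597
egret: (17/109) × (11/17) × (6/17) × (5/17) × (6/17) × (11/17) ≈ 0.00239241
ibis: (21/109) × (1/21) × (6/21) × (19/21) × (16/21) × (1/21) ≈ 0.0000860441
stork: (12/109) × (2/12) × (5/12) × (8/12) × (2/12) × (8/12) ≈ 0.000566316
P(heron | x) = 0.00308597 / 0.0061307401 ≈ 0.503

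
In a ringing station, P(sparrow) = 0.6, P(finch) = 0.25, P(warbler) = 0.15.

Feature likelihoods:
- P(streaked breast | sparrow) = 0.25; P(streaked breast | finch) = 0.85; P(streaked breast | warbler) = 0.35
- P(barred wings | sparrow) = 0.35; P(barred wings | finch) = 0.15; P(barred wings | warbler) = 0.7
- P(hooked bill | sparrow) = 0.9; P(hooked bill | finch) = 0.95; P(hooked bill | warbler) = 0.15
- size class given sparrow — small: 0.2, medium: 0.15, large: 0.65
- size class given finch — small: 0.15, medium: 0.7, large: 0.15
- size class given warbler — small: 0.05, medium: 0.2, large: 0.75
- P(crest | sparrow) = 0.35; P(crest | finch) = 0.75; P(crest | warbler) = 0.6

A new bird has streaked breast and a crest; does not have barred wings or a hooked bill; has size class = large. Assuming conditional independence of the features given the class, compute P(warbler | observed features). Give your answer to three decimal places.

sparrow: 0.6 × 0.25 × (1−0.35) × (1−0.9) × 0.65 × 0.35 = 0.002218125
finch: 0.25 × 0.85 × (1−0.15) × (1−0.95) × 0.15 × 0.75 = 0.001016015625
warbler: 0.15 × 0.35 × (1−0.7) × (1−0.15) × 0.75 × 0.6 = 0.006024375
P(warbler | x) = 0.006024375 / 0.009258515625 ≈ 0.651

0.651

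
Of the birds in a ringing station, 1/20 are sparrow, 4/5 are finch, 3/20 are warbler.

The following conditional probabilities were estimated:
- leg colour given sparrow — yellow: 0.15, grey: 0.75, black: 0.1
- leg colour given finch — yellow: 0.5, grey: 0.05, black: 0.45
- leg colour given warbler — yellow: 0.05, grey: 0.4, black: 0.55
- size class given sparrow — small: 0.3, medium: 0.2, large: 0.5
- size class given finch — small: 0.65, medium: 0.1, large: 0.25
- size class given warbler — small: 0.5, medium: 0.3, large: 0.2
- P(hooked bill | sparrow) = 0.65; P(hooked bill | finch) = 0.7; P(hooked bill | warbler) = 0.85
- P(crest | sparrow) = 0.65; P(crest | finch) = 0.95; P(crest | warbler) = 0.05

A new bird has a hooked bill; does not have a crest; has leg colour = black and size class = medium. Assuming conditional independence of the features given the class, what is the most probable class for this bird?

sparrow: 0.05 × 0.1 × 0.2 × 0.65 × (1−0.65) = 0.0002275
finch: 0.8 × 0.45 × 0.1 × 0.7 × (1−0.95) = 0.00126
warbler: 0.15 × 0.55 × 0.3 × 0.85 × (1−0.05) = 0.019985625
Highest score → warbler.

warbler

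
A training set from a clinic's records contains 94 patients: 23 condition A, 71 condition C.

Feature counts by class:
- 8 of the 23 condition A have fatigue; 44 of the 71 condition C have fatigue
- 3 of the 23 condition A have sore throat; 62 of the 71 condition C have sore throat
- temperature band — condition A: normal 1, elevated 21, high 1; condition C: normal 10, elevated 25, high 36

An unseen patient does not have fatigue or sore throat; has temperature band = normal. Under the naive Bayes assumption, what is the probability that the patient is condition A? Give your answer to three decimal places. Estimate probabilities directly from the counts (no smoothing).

0.541

condition A: (23/94) × (15/23) × (20/23) × (1/23) ≈ 0.00603306
condition C: (71/94) × (27/71) × (9/71) × (10/71) ≈ 0.00512816
P(condition A | x) = 0.00603306 / 0.01116122 ≈ 0.541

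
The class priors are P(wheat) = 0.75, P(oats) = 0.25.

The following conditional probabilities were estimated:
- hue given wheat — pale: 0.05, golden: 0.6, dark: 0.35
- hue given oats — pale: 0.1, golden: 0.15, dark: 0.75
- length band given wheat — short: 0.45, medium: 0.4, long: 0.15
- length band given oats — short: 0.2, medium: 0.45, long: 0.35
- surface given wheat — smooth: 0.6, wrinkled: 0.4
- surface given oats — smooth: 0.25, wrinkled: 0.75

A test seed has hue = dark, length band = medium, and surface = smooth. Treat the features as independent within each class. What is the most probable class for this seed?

wheat: 0.75 × 0.35 × 0.4 × 0.6 = 0.063
oats: 0.25 × 0.75 × 0.45 × 0.25 = 0.02109375
Highest score → wheat.

wheat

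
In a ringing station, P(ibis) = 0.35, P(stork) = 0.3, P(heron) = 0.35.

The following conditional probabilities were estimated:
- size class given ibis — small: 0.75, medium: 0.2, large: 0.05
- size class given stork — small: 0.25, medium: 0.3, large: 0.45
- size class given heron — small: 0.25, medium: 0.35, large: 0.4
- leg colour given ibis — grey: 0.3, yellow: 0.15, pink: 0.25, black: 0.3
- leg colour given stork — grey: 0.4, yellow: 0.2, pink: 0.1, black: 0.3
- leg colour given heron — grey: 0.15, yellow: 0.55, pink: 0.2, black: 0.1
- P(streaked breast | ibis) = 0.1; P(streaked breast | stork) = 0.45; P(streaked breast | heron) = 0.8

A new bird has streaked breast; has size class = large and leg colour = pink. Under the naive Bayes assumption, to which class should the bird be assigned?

ibis: 0.35 × 0.05 × 0.25 × 0.1 = 0.0004375
stork: 0.3 × 0.45 × 0.1 × 0.45 = 0.006075
heron: 0.35 × 0.4 × 0.2 × 0.8 = 0.0224
Highest score → heron.

heron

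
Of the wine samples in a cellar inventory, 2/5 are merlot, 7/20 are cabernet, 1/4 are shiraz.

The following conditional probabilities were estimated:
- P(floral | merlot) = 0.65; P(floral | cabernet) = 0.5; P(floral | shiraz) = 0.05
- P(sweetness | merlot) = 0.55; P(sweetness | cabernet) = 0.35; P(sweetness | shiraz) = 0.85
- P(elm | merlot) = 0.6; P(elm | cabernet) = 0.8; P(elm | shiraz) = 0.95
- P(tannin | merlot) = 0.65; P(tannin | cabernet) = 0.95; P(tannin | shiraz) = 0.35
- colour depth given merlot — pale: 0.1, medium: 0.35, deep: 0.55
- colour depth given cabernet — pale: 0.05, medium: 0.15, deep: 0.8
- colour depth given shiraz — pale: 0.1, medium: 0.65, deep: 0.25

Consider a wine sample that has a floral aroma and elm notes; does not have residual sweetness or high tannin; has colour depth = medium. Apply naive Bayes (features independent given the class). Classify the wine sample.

merlot: 0.4 × 0.65 × (1−0.55) × 0.6 × (1−0.65) × 0.35 = 0.0085995
cabernet: 0.35 × 0.5 × (1−0.35) × 0.8 × (1−0.95) × 0.15 = 0.0006825
shiraz: 0.25 × 0.05 × (1−0.85) × 0.95 × (1−0.35) × 0.65 = 0.000752578125
Highest score → merlot.

merlot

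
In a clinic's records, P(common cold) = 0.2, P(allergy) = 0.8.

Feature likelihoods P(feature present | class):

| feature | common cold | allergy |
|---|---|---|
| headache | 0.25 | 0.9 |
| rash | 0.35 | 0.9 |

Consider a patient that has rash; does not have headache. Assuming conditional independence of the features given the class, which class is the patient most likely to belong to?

allergy

common cold: 0.2 × (1−0.25) × 0.35 = 0.0525
allergy: 0.8 × (1−0.9) × 0.9 = 0.072
Highest score → allergy.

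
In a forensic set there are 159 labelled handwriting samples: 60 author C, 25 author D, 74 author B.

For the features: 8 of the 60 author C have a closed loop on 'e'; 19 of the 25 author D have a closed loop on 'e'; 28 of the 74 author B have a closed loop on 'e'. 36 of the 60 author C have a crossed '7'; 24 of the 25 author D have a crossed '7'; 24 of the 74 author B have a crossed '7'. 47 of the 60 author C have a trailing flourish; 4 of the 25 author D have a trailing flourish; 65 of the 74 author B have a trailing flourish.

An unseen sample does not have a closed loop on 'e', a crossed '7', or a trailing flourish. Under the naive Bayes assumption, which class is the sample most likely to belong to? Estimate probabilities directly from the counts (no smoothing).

author C

author C: (60/159) × (52/60) × (24/60) × (13/60) ≈ 0.0283438
author D: (25/159) × (6/25) × (1/25) × (21/25) ≈ 0.00126792
author B: (74/159) × (46/74) × (50/74) × (9/74) ≈ 0.0237744
Highest score → author C.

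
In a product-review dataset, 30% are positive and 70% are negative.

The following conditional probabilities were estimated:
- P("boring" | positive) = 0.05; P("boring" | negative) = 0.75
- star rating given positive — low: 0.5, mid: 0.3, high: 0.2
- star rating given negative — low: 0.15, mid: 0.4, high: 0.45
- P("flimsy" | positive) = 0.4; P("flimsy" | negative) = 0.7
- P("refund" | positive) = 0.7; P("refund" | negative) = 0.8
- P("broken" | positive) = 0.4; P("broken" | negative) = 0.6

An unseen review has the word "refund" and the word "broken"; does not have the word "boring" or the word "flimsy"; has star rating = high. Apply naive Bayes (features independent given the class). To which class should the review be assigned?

positive: 0.3 × (1−0.05) × 0.2 × (1−0.4) × 0.7 × 0.4 = 0.009576
negative: 0.7 × (1−0.75) × 0.45 × (1−0.7) × 0.8 × 0.6 = 0.01134
Highest score → negative.

negative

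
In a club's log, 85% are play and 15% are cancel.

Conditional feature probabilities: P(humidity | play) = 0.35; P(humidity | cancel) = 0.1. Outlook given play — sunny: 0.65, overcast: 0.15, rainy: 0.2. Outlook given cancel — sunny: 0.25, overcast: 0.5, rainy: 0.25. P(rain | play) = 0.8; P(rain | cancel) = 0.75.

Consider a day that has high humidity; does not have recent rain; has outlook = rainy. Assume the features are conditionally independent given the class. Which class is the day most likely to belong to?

play: 0.85 × 0.35 × 0.2 × (1−0.8) = 0.0119
cancel: 0.15 × 0.1 × 0.25 × (1−0.75) = 0.0009375
Highest score → play.

play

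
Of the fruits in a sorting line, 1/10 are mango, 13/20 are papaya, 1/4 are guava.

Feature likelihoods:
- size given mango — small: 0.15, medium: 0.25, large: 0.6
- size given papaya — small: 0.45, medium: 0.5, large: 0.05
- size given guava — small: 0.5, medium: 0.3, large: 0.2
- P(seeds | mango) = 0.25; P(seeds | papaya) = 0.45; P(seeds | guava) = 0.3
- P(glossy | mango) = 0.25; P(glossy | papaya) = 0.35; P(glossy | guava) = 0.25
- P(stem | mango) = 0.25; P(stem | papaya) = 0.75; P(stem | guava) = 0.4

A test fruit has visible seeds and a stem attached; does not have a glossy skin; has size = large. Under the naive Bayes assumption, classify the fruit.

papaya

mango: 0.1 × 0.6 × 0.25 × (1−0.25) × 0.25 = 0.0028125
papaya: 0.65 × 0.05 × 0.45 × (1−0.35) × 0.75 = 0.0071296875
guava: 0.25 × 0.2 × 0.3 × (1−0.25) × 0.4 = 0.0045
Highest score → papaya.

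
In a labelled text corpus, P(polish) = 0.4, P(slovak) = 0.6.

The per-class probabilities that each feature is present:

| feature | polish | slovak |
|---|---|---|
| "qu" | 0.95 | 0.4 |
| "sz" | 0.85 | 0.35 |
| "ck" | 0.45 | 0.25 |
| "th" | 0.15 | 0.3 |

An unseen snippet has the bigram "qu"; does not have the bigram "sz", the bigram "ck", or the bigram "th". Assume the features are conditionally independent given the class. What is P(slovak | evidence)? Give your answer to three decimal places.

0.755

polish: 0.4 × 0.95 × (1−0.85) × (1−0.45) × (1−0.15) = 0.0266475
slovak: 0.6 × 0.4 × (1−0.35) × (1−0.25) × (1−0.3) = 0.0819
P(slovak | x) = 0.0819 / 0.1085475 ≈ 0.755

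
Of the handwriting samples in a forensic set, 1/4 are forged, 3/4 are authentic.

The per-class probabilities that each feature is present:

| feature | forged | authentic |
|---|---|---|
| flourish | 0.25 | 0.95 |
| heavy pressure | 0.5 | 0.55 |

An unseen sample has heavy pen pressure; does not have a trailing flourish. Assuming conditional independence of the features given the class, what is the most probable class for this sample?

forged: 0.25 × (1−0.25) × 0.5 = 0.09375
authentic: 0.75 × (1−0.95) × 0.55 = 0.020625
Highest score → forged.

forged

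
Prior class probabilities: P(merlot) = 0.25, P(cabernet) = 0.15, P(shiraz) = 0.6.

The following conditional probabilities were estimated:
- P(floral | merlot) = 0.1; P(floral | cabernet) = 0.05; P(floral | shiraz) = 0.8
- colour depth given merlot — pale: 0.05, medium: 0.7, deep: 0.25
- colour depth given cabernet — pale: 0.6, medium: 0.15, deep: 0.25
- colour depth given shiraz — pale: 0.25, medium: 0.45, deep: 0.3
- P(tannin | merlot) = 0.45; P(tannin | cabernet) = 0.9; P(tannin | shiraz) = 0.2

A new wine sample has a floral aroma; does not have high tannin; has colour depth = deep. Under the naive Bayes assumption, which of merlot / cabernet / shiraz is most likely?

shiraz

merlot: 0.25 × 0.1 × 0.25 × (1−0.45) = 0.0034375
cabernet: 0.15 × 0.05 × 0.25 × (1−0.9) = 0.0001875
shiraz: 0.6 × 0.8 × 0.3 × (1−0.2) = 0.1152
Highest score → shiraz.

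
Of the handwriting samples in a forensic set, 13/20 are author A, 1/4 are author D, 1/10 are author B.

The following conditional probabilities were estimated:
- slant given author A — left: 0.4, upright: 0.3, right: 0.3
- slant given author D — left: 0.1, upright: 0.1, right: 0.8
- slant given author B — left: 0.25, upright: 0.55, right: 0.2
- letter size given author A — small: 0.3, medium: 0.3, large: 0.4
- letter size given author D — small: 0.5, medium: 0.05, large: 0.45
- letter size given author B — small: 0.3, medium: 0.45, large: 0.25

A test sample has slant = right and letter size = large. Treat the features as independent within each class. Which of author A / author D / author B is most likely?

author A: 0.65 × 0.3 × 0.4 = 0.078
author D: 0.25 × 0.8 × 0.45 = 0.09
author B: 0.1 × 0.2 × 0.25 = 0.005
Highest score → author D.

author D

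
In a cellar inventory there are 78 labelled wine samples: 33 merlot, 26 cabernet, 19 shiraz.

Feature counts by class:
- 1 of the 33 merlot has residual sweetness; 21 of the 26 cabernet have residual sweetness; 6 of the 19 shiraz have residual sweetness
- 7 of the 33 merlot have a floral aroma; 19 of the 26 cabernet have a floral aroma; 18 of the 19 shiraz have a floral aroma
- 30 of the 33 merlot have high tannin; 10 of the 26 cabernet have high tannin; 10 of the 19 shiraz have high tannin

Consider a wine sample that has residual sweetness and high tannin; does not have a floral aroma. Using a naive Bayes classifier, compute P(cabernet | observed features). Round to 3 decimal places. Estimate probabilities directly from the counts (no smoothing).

merlot: (33/78) × (1/33) × (26/33) × (30/33) ≈ 0.00918274
cabernet: (26/78) × (21/26) × (7/26) × (10/26) ≈ 0.0278789
shiraz: (19/78) × (6/19) × (1/19) × (10/19) ≈ 0.00213083
P(cabernet | x) = 0.0278789 / 0.03919247 ≈ 0.711

0.711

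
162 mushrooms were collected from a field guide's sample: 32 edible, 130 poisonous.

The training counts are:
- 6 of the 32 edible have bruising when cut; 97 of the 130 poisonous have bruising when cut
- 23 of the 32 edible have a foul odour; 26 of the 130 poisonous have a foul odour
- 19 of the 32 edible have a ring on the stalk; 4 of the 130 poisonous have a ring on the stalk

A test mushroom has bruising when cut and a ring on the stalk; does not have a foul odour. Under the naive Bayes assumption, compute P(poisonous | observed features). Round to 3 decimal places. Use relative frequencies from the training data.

edible: (32/162) × (6/32) × (9/32) × (19/32) ≈ 0.0061849
poisonous: (130/162) × (97/130) × (104/130) × (4/130) ≈ 0.0147388
P(poisonous | x) = 0.0147388 / 0.0209237 ≈ 0.704

0.704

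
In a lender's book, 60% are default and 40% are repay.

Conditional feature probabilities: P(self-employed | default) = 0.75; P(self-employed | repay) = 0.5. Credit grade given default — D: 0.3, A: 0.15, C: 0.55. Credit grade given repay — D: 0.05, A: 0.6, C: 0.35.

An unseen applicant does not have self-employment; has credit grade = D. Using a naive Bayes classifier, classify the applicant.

default: 0.6 × (1−0.75) × 0.3 = 0.045
repay: 0.4 × (1−0.5) × 0.05 = 0.01
Highest score → default.

default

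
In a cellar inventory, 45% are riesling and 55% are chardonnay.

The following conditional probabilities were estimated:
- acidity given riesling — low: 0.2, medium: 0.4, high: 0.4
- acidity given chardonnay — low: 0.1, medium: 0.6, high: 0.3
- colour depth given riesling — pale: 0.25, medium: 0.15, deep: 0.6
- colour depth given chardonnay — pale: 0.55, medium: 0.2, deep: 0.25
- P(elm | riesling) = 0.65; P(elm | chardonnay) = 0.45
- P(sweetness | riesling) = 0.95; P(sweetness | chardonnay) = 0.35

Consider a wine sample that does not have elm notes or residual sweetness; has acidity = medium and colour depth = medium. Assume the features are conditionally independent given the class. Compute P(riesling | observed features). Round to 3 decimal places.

riesling: 0.45 × 0.4 × 0.15 × (1−0.65) × (1−0.95) = 0.0004725
chardonnay: 0.55 × 0.6 × 0.2 × (1−0.45) × (1−0.35) = 0.023595
P(riesling | x) = 0.0004725 / 0.0240675 ≈ 0.020

0.020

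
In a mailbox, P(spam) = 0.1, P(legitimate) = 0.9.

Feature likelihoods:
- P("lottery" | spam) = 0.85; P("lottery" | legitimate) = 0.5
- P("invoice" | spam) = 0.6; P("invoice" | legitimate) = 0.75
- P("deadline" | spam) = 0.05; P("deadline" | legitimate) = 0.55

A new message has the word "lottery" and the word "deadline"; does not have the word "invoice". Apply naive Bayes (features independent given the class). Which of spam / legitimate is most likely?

spam: 0.1 × 0.85 × (1−0.6) × 0.05 = 0.0017
legitimate: 0.9 × 0.5 × (1−0.75) × 0.55 = 0.061875
Highest score → legitimate.

legitimate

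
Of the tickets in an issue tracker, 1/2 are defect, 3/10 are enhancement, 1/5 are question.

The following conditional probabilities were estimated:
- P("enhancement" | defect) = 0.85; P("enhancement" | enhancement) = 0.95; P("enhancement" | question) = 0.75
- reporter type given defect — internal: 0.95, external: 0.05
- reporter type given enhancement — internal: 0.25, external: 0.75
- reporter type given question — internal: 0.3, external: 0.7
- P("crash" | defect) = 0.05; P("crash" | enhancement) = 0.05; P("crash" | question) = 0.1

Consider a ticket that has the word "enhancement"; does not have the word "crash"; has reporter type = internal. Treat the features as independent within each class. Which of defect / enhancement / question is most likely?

defect

defect: 0.5 × 0.85 × 0.95 × (1−0.05) = 0.3835625
enhancement: 0.3 × 0.95 × 0.25 × (1−0.05) = 0.0676875
question: 0.2 × 0.75 × 0.3 × (1−0.1) = 0.0405
Highest score → defect.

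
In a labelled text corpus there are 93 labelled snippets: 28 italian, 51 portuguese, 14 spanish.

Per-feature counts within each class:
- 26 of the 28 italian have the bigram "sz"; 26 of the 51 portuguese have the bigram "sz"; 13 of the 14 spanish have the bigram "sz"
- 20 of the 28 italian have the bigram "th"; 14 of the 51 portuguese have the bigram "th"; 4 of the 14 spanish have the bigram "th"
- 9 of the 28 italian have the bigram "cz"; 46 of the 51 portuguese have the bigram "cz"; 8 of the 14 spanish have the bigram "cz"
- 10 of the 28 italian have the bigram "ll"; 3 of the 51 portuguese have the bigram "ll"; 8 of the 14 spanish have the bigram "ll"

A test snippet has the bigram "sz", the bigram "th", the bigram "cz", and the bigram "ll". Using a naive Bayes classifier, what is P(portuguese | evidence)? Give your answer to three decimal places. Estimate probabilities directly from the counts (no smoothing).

0.102

italian: (28/93) × (26/28) × (20/28) × (9/28) × (10/28) ≈ 0.0229239
portuguese: (51/93) × (26/51) × (14/51) × (46/51) × (3/51) ≈ 0.00407181
spanish: (14/93) × (13/14) × (4/14) × (8/14) × (8/14) ≈ 0.0130412
P(portuguese | x) = 0.00407181 / 0.04003691 ≈ 0.102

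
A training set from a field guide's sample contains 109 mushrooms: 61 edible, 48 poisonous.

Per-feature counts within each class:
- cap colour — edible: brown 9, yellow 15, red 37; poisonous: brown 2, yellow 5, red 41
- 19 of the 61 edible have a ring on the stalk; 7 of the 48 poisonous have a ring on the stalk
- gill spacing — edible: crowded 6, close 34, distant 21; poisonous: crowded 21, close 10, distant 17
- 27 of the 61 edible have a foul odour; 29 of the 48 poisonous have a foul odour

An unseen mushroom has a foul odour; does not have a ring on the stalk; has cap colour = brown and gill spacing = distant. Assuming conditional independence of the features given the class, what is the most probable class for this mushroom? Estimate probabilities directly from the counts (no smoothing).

edible: (61/109) × (9/61) × (42/61) × (21/61) × (27/61) ≈ 0.00866281
poisonous: (48/109) × (2/48) × (41/48) × (17/48) × (29/48) ≈ 0.00335359
Highest score → edible.

edible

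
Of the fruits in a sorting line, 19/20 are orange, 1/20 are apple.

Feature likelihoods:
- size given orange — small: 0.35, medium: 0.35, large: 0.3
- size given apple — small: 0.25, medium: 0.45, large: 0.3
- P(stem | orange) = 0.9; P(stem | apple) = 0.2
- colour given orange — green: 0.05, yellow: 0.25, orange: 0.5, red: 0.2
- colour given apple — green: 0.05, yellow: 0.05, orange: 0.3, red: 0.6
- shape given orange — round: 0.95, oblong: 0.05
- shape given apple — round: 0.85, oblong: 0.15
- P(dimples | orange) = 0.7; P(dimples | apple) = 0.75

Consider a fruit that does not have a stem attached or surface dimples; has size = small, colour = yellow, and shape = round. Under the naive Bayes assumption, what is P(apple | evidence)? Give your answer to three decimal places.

0.043

orange: 0.95 × 0.35 × (1−0.9) × 0.25 × 0.95 × (1−0.7) = 0.0023690625
apple: 0.05 × 0.25 × (1−0.2) × 0.05 × 0.85 × (1−0.75) = 0.00010625
P(apple | x) = 0.00010625 / 0.0024753125 ≈ 0.043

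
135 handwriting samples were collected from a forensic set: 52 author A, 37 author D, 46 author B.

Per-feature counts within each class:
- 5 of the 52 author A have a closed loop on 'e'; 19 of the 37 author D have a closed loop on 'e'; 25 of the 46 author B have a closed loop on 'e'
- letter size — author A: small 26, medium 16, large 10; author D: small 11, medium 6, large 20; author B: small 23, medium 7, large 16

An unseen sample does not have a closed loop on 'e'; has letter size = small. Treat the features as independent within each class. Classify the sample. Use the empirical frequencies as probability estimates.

author A: (52/135) × (47/52) × (26/52) ≈ 0.174074
author D: (37/135) × (18/37) × (11/37) ≈ 0.0396396
author B: (46/135) × (21/46) × (23/46) ≈ 0.0777778
Highest score → author A.

author A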